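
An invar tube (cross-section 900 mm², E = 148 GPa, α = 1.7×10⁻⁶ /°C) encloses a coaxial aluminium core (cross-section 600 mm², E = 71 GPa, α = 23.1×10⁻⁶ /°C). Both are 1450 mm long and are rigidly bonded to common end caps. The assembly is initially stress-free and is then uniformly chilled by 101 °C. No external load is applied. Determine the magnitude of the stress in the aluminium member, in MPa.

The aluminium has the larger α, so on cooling it would change length more than the invar if both were free. The rigid plates force a common final length, so the aluminium is put into tension and the invar into compression, with equal and opposite forces P (no external load).
Equating the net (thermal + elastic) strains gives |α₁ − α₂|·ΔT = P·[1/(A₁E₁) + 1/(A₂E₂)].
|α₁ − α₂|·ΔT = 21.4×10⁻⁶ × 101 = 0.002161.
1/(A₁E₁) + 1/(A₂E₂) = 1/(900×148×10³) + 1/(600×71×10³) = 3.098×10⁻⁸ N⁻¹.
So P = 0.002161 / 3.098×10⁻⁸ = 69.76 kN.
σ_{aluminium} = P/A₂ = 69760/600 = 116.3 MPa, tensile.

σ ≈ 116 MPa (tensile)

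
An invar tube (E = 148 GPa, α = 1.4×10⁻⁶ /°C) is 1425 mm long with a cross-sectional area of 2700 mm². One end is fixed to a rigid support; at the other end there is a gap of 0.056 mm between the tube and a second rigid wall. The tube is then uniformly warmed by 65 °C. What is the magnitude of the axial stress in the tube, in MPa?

σ ≈ 7.65 MPa (compressive)

If the wall were absent the tube would grow by αΔT L = 1.4×10⁻⁶ × 65 × 1425 = 0.1297 mm.
After closing the 0.056 mm clearance, 0.1297 − 0.056 = 0.07367 mm of expansion remains to be suppressed by the wall.
That suppressed elongation corresponds to σ = E·Δ/L = 148×10³ × 0.07367/1425 = 7.652 MPa.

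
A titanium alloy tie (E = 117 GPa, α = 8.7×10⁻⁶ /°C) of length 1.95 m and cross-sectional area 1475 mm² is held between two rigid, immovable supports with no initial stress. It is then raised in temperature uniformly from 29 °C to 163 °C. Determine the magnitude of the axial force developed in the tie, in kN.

With zero net strain, σ = E·αΔT = 117 GPa × 8.7×10⁻⁶ × 134 = 136.4 MPa.
P = AEαΔT = 1475 × 117×10³ × 8.7×10⁻⁶ × 134 = 201.2 kN (compressive).

P ≈ 201 kN (compressive)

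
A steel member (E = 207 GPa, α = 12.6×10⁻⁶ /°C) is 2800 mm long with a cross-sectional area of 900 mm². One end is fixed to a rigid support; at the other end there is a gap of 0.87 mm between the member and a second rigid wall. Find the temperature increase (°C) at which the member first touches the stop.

ΔT ≈ 24.7 °C

Contact occurs when the free expansion equals the gap: αΔT L = 0.87 mm.
ΔT = 0.87 / (12.6×10⁻⁶ × 2800) = 24.66 °C.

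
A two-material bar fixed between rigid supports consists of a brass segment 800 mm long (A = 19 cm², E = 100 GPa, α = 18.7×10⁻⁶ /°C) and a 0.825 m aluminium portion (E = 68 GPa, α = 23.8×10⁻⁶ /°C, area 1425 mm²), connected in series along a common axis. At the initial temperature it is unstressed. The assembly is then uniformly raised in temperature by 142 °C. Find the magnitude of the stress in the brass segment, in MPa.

σ ≈ 203 MPa (compressive)

With the walls removed the bar would change length by δ_free = Σ αᵢΔT Lᵢ = 18.7×10⁻⁶×142×800 + 23.8×10⁻⁶×142×825 = 4.912 mm.
The walls prevent any net length change, so an axial force P (same in every segment) develops. Compatibility: P · Σ Lᵢ/(AᵢEᵢ) = δ_free.
The series flexibility is Σ Lᵢ/(AᵢEᵢ) = 800/(1900×100×10³) + 825/(1425×68×10³) = 1.272×10⁻⁵ mm/N.
P = 4.912 / 1.272×10⁻⁵ = 386100 N = 386.1 kN, compressive.
σ_{brass} = P / A = 386100 / 1900 = 203.2 MPa.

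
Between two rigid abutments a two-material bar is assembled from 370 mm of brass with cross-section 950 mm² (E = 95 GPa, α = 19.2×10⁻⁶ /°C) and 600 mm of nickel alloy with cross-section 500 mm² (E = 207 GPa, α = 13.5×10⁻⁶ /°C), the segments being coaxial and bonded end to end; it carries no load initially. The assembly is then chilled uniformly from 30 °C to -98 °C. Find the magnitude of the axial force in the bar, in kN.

If the supports were absent, the total length change would be Σ αᵢΔT Lᵢ = 19.2×10⁻⁶×128×370 + 13.5×10⁻⁶×128×600 = 1.946 mm.
The walls prevent any net length change, so an axial force P (same in every segment) develops. Compatibility: P · Σ Lᵢ/(AᵢEᵢ) = δ_free.
The series flexibility is Σ Lᵢ/(AᵢEᵢ) = 370/(950×95×10³) + 600/(500×207×10³) = 9.897×10⁻⁶ mm/N.
Hence P = δ_free / Σ(L/AE) = 1.946/9.897×10⁻⁶ = 196.6 kN (tensile).

P ≈ 197 kN (tensile)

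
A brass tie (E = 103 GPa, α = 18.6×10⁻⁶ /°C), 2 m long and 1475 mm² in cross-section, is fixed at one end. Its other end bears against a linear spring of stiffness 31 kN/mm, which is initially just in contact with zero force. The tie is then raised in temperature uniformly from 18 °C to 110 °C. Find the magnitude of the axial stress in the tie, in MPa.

The unrestrained thermal change is αΔT L = 18.6×10⁻⁶ × 92 × 2000 = 3.422 mm.
With a force P in the spring, the elastic change of the tie is PL/(AE) and that of the spring is P/k; compatibility requires their sum to equal δ_free.
So P = δ_free / [L/(AE) + 1/k] = 3.422 / [ 2000/(1475×103×10³) + 1/(31×10³) ].
P = 3.422 / 4.542×10⁻⁵ = 75350 N.
σ = P/A = 75350/1475 = 51.08 MPa.

σ ≈ 51.1 MPa (compressive)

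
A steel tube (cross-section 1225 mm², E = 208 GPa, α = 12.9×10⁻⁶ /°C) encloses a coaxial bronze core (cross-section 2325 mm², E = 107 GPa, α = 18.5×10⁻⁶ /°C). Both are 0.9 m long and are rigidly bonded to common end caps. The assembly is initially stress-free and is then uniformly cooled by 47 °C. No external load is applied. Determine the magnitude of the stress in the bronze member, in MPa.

The bronze has the larger α, so on cooling it would change length more than the steel if both were free. The rigid plates force a common final length, so the bronze is put into tension and the steel into compression, with equal and opposite forces P (no external load).
Setting the final lengths equal and cancelling L: (α₁ − α₂)ΔT = P/(A₁E₁) + P/(A₂E₂).
|α₁ − α₂|·ΔT = 5.6×10⁻⁶ × 47 = 0.0002632.
1/(A₁E₁) + 1/(A₂E₂) = 1/(1225×208×10³) + 1/(2325×107×10³) = 7.944×10⁻⁹ N⁻¹.
So P = 0.0002632 / 7.944×10⁻⁹ = 33.13 kN.
σ_{bronze} = P/A₂ = 33130/2325 = 14.25 MPa, tensile.

σ ≈ 14.2 MPa (tensile)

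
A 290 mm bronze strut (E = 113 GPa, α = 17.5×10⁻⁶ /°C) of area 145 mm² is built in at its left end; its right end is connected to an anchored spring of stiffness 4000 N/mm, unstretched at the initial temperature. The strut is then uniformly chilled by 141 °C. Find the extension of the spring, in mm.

δ ≈ 0.668 mm

If the spring were absent the strut would shorten by αΔT L = 17.5×10⁻⁶ × 141 × 290 = 0.7156 mm.
Let P be the tensile force in the spring. The strut extends elastically by PL/(AE) and the spring stretches by P/k; together these equal δ_free.
So P = δ_free / [L/(AE) + 1/k] = 0.7156 / [ 290/(145×113×10³) + 1/(4000) ].
P = 0.7156 / 0.0002677 = 2673 N.
Spring extension = P/k = 2673/(4000) = 0.6683 mm.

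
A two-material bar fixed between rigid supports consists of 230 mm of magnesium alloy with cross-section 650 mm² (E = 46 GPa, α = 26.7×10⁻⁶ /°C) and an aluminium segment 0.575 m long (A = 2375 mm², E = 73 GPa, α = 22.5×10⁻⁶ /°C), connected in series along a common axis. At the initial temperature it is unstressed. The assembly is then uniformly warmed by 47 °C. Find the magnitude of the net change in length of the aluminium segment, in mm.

Free thermal expansion of the whole bar: Σ αᵢΔT Lᵢ = 26.7×10⁻⁶×47×230 + 22.5×10⁻⁶×47×575 = 0.8967 mm.
Since the ends are fixed, an axial force P builds up, equal in every segment, with P · Σ Lᵢ/(AᵢEᵢ) = δ_free.
The series flexibility is Σ Lᵢ/(AᵢEᵢ) = 230/(650×46×10³) + 575/(2375×73×10³) = 1.101×10⁻⁵ mm/N.
Hence P = δ_free / Σ(L/AE) = 0.8967/1.101×10⁻⁵ = 81.45 kN (compressive).
For the aluminium segment, free thermal change = 22.5×10⁻⁶×47×575 = 0.6081 mm and elastic change from P = 81450×575/(2375×73×10³) = 0.2701 mm; these oppose, so the net change is 0.338 mm (segment lengthens).

|ΔL| ≈ 0.338 mm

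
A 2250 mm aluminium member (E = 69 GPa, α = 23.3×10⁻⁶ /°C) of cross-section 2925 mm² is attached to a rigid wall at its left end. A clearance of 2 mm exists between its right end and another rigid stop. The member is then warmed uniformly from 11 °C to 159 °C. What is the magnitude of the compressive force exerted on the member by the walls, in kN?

P ≈ 517 kN

Unrestrained expansion: δ_free = αΔT L = 23.3×10⁻⁶ × 148 × 2250 = 7.759 mm.
This exceeds the 2 mm gap, so the wall pushes back. The portion of expansion that must be recovered elastically is δ_free − gap = 7.759 − 2 = 5.759 mm.
That suppressed elongation corresponds to σ = E·Δ/L = 69×10³ × 5.759/2250 = 176.6 MPa.
P = σA = 176.6 × 2925 = 516.6 kN.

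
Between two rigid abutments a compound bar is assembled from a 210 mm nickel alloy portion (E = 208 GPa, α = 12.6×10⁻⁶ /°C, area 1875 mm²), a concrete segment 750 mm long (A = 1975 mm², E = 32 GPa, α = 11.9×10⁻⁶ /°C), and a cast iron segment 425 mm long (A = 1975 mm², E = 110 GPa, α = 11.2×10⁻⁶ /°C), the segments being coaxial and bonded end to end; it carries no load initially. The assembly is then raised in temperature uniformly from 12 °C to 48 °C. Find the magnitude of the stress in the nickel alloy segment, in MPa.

With the walls removed the bar would change length by δ_free = Σ αᵢΔT Lᵢ = 12.6×10⁻⁶×36×210 + 11.9×10⁻⁶×36×750 + 11.2×10⁻⁶×36×425 = 0.5879 mm.
The walls prevent any net length change, so an axial force P (same in every segment) develops. Compatibility: P · Σ Lᵢ/(AᵢEᵢ) = δ_free.
The series flexibility is Σ Lᵢ/(AᵢEᵢ) = 210/(1875×208×10³) + 750/(1975×32×10³) + 425/(1975×110×10³) = 1.436×10⁻⁵ mm/N.
Hence P = δ_free / Σ(L/AE) = 0.5879/1.436×10⁻⁵ = 40.94 kN (compressive).
σ_{nickel alloy} = P / A = 40940 / 1875 = 21.83 MPa.

σ ≈ 21.8 MPa (compressive)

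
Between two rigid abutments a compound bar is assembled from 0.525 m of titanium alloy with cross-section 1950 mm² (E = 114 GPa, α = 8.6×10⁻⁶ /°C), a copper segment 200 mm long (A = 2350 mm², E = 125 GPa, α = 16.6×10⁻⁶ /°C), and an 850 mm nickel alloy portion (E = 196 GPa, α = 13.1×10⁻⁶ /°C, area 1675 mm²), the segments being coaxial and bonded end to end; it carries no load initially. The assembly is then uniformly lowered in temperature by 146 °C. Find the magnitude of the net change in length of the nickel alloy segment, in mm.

If the supports were absent, the total length change would be Σ αᵢΔT Lᵢ = 8.6×10⁻⁶×146×525 + 16.6×10⁻⁶×146×200 + 13.1×10⁻⁶×146×850 = 2.77 mm.
The walls prevent any net length change, so an axial force P (same in every segment) develops. Compatibility: P · Σ Lᵢ/(AᵢEᵢ) = δ_free.
The series flexibility is Σ Lᵢ/(AᵢEᵢ) = 525/(1950×114×10³) + 200/(2350×125×10³) + 850/(1675×196×10³) = 5.632×10⁻⁶ mm/N.
So P = 2.77 / 5.632×10⁻⁶ = 491.8 kN, tensile.
For the nickel alloy segment, free thermal change = 13.1×10⁻⁶×146×850 = 1.626 mm and elastic change from P = 491800×850/(1675×196×10³) = 1.273 mm; these oppose, so the net change is 0.352 mm (segment shortens).

|ΔL| ≈ 0.352 mm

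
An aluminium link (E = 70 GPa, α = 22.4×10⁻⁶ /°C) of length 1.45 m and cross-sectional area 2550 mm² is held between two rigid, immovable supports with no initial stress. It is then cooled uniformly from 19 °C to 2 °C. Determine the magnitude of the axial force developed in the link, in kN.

P ≈ 68 kN (tensile)

With zero net strain, σ = E·αΔT = 70 GPa × 22.4×10⁻⁶ × 17 = 26.66 MPa.
Then P = σA = 26.66 × 2550 mm² = 67.97 kN, tensile.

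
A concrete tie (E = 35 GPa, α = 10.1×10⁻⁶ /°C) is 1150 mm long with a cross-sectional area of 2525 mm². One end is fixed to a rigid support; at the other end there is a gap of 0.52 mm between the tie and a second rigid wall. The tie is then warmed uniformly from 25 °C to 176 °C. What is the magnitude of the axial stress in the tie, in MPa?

Unrestrained expansion: δ_free = αΔT L = 10.1×10⁻⁶ × 151 × 1150 = 1.754 mm.
This exceeds the 0.52 mm gap, so the wall pushes back. The portion of expansion that must be recovered elastically is δ_free − gap = 1.754 − 0.52 = 1.234 mm.
That suppressed elongation corresponds to σ = E·Δ/L = 35×10³ × 1.234/1150 = 37.55 MPa.

σ ≈ 37.6 MPa (compressive)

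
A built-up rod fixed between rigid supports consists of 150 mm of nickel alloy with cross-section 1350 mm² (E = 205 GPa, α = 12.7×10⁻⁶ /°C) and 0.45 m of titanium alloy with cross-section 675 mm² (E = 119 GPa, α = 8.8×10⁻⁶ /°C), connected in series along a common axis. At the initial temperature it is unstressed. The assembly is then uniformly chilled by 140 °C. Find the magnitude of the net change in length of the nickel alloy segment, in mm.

|ΔL| ≈ 0.194 mm

If the supports were absent, the total length change would be Σ αᵢΔT Lᵢ = 12.7×10⁻⁶×140×150 + 8.8×10⁻⁶×140×450 = 0.8211 mm.
Since the ends are fixed, an axial force P builds up, equal in every segment, with P · Σ Lᵢ/(AᵢEᵢ) = δ_free.
The series flexibility is Σ Lᵢ/(AᵢEᵢ) = 150/(1350×205×10³) + 450/(675×119×10³) = 6.144×10⁻⁶ mm/N.
So P = 0.8211 / 6.144×10⁻⁶ = 133.6 kN, tensile.
For the nickel alloy segment, free thermal change = 12.7×10⁻⁶×140×150 = 0.2667 mm and elastic change from P = 133600×150/(1350×205×10³) = 0.07243 mm; these oppose, so the net change is 0.194 mm (segment shortens).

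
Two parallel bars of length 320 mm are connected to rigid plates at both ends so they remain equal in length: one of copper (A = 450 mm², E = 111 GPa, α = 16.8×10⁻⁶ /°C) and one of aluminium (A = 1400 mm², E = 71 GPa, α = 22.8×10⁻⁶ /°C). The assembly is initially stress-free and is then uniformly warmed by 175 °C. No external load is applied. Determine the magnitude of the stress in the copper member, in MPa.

The aluminium has the larger α, so on heating it would change length more than the copper if both were free. The rigid plates force a common final length, so the aluminium is put into compression and the copper into tension, with equal and opposite forces P (no external load).
Setting the final lengths equal and cancelling L: (α₁ − α₂)ΔT = P/(A₁E₁) + P/(A₂E₂).
|α₁ − α₂|·ΔT = 6×10⁻⁶ × 175 = 0.00105.
1/(A₁E₁) + 1/(A₂E₂) = 1/(450×111×10³) + 1/(1400×71×10³) = 3.008×10⁻⁸ N⁻¹.
P = 0.00105 / 3.008×10⁻⁸ = 34910 N = 34.91 kN.
σ_{copper} = P/A₁ = 34910/450 = 77.57 MPa, tensile.

σ ≈ 77.6 MPa (tensile)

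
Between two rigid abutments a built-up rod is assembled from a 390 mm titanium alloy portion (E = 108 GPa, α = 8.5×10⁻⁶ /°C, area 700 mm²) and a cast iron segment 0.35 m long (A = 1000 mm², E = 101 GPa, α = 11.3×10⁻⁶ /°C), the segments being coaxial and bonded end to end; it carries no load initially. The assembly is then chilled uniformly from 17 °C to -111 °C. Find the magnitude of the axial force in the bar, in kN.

With the walls removed the bar would change length by δ_free = Σ αᵢΔT Lᵢ = 8.5×10⁻⁶×128×390 + 11.3×10⁻⁶×128×350 = 0.9306 mm.
Since the ends are fixed, an axial force P builds up, equal in every segment, with P · Σ Lᵢ/(AᵢEᵢ) = δ_free.
The series flexibility is Σ Lᵢ/(AᵢEᵢ) = 390/(700×108×10³) + 350/(1000×101×10³) = 8.624×10⁻⁶ mm/N.
P = 0.9306 / 8.624×10⁻⁶ = 107900 N = 107.9 kN, tensile.

P ≈ 108 kN (tensile)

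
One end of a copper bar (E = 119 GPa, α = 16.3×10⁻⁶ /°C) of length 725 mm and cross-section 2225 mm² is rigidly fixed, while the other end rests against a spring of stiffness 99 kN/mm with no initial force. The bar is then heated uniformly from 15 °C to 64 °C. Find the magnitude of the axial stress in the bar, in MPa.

σ ≈ 20.3 MPa (compressive)

If the spring were absent the bar would lengthen by αΔT L = 16.3×10⁻⁶ × 49 × 725 = 0.5791 mm.
Let P be the compressive force at the spring. The bar shortens elastically by PL/(AE) and the spring compresses by P/k; together these equal δ_free.
So P = δ_free / [L/(AE) + 1/k] = 0.5791 / [ 725/(2225×119×10³) + 1/(99×10³) ].
P = 0.5791 / 1.284×10⁻⁵ = 45100 N.
σ = P/A = 45100/2225 = 20.27 MPa.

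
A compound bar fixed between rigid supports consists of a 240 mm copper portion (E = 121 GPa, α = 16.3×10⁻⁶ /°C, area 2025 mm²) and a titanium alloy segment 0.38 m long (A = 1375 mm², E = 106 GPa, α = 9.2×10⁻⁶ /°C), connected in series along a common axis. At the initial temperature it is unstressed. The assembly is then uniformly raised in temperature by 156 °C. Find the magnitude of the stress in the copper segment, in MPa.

Free thermal expansion of the whole bar: Σ αᵢΔT Lᵢ = 16.3×10⁻⁶×156×240 + 9.2×10⁻⁶×156×380 = 1.156 mm.
The rigid supports impose zero overall length change; the single axial force P common to all segments must satisfy P Σ Lᵢ/(AᵢEᵢ) = δ_free.
The series flexibility is Σ Lᵢ/(AᵢEᵢ) = 240/(2025×121×10³) + 380/(1375×106×10³) = 3.587×10⁻⁶ mm/N.
P = 1.156 / 3.587×10⁻⁶ = 322200 N = 322.2 kN, compressive.
σ_{copper} = P / A = 322200 / 2025 = 159.1 MPa.

σ ≈ 159 MPa (compressive)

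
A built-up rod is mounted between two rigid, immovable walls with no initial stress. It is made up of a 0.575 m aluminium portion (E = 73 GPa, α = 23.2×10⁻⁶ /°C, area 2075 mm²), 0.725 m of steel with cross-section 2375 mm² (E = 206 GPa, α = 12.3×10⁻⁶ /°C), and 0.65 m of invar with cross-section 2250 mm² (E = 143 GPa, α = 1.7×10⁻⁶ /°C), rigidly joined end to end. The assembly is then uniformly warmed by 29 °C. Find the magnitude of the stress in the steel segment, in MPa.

With the walls removed the bar would change length by δ_free = Σ αᵢΔT Lᵢ = 23.2×10⁻⁶×29×575 + 12.3×10⁻⁶×29×725 + 1.7×10⁻⁶×29×650 = 0.6775 mm.
Since the ends are fixed, an axial force P builds up, equal in every segment, with P · Σ Lᵢ/(AᵢEᵢ) = δ_free.
Σ Lᵢ/(AᵢEᵢ) = 575/(2075×73×10³) + 725/(2375×206×10³) + 650/(2250×143×10³) = 7.298×10⁻⁶ mm/N.
P = 0.6775 / 7.298×10⁻⁶ = 92830 N = 92.83 kN, compressive.
σ_{steel} = P / A = 92830 / 2375 = 39.09 MPa.

σ ≈ 39.1 MPa (compressive)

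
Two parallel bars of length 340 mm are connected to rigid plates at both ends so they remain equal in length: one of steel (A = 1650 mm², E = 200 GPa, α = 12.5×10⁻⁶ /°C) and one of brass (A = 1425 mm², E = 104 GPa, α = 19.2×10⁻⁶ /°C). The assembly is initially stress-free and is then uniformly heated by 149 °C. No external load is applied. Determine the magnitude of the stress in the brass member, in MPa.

σ ≈ 71.6 MPa (compressive)

The brass has the larger α, so on heating it would change length more than the steel if both were free. The rigid plates force a common final length, so the brass is put into compression and the steel into tension, with equal and opposite forces P (no external load).
Setting the final lengths equal and cancelling L: (α₁ − α₂)ΔT = P/(A₁E₁) + P/(A₂E₂).
|α₁ − α₂|·ΔT = 6.7×10⁻⁶ × 149 = 0.0009983.
1/(A₁E₁) + 1/(A₂E₂) = 1/(1650×200×10³) + 1/(1425×104×10³) = 9.778×10⁻⁹ N⁻¹.
P = 0.0009983 / 9.778×10⁻⁹ = 102100 N = 102.1 kN.
σ_{brass} = P/A₂ = 102100/1425 = 71.65 MPa, compressive.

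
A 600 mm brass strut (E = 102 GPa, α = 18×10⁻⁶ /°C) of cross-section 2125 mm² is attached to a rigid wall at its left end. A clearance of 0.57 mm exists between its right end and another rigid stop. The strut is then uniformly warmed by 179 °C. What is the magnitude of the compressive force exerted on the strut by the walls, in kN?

P ≈ 492 kN

Free thermal elongation = αΔT L = 18×10⁻⁶ × 179 × 600 = 1.933 mm.
After closing the 0.57 mm clearance, 1.933 − 0.57 = 1.363 mm of expansion remains to be suppressed by the wall.
Compatibility: PL/(AE) = 1.363 mm, so σ = P/A = E × (1.363/600) = 231.7 MPa.
P = σA = 231.7 × 2125 = 492.5 kN.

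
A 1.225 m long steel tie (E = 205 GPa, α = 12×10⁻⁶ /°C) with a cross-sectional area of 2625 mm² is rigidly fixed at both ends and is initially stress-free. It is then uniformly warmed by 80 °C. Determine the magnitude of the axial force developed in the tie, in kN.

P ≈ 517 kN (compressive)

The ends cannot move, so σ = EαΔT = 205×10³ × 12×10⁻⁶ × 80 = 196.8 MPa.
Then P = σA = 196.8 × 2625 mm² = 516.6 kN, compressive.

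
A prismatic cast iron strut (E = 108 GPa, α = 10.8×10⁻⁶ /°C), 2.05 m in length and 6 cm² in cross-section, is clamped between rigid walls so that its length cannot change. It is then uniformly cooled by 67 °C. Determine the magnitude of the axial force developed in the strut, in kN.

P ≈ 46.9 kN (tensile)

With zero net strain, σ = E·αΔT = 108 GPa × 10.8×10⁻⁶ × 67 = 78.15 MPa.
P = AEαΔT = 600 × 108×10³ × 10.8×10⁻⁶ × 67 = 46.89 kN (tensile).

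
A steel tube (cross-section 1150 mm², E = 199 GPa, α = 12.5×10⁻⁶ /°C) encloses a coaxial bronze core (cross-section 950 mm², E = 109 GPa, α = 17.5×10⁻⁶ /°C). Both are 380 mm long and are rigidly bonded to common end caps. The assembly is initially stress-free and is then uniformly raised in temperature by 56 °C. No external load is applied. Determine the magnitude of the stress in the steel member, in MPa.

σ ≈ 17.4 MPa (tensile)

Both members must finish at the same length. With the larger α, the bronze tends to over-expand; the plates restrain it, putting the bronze in compression and the steel in tension. With no external load the two internal forces are equal and opposite, magnitude P.
Setting the final lengths equal and cancelling L: (α₁ − α₂)ΔT = P/(A₁E₁) + P/(A₂E₂).
|α₁ − α₂|·ΔT = 5×10⁻⁶ × 56 = 0.00028.
1/(A₁E₁) + 1/(A₂E₂) = 1/(1150×199×10³) + 1/(950×109×10³) = 1.403×10⁻⁸ N⁻¹.
So P = 0.00028 / 1.403×10⁻⁸ = 19.96 kN.
σ_{steel} = P/A₁ = 19960/1150 = 17.36 MPa, tensile.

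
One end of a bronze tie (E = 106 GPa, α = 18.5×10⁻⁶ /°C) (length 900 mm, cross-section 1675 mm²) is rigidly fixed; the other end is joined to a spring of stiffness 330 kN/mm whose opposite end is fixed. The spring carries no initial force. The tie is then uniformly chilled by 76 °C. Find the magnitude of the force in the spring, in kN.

P ≈ 156 kN

Free thermal contraction: δ_free = αΔT L = 18.5×10⁻⁶ × 76 × 900 = 1.265 mm.
With a force P in the spring, the elastic change of the tie is PL/(AE) and that of the spring is P/k; compatibility requires their sum to equal δ_free.
P [ L/(AE) + 1/k ] = δ_free → P [ 900/(1675×106×10³) + 1/(330×10³) ] = 1.265.
P = 1.265 / 8.099×10⁻⁶ = 156200 N.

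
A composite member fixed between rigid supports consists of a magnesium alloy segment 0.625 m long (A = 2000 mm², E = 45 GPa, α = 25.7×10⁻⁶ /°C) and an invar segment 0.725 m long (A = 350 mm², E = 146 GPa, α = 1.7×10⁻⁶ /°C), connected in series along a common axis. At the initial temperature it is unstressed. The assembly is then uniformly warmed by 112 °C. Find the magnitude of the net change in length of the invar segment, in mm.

If the supports were absent, the total length change would be Σ αᵢΔT Lᵢ = 25.7×10⁻⁶×112×625 + 1.7×10⁻⁶×112×725 = 1.937 mm.
The rigid supports impose zero overall length change; the single axial force P common to all segments must satisfy P Σ Lᵢ/(AᵢEᵢ) = δ_free.
The series flexibility is Σ Lᵢ/(AᵢEᵢ) = 625/(2000×45×10³) + 725/(350×146×10³) = 2.113×10⁻⁵ mm/N.
P = 1.937 / 2.113×10⁻⁵ = 91660 N = 91.66 kN, compressive.
For the invar segment, free thermal change = 1.7×10⁻⁶×112×725 = 0.138 mm and elastic change from P = 91660×725/(350×146×10³) = 1.3 mm; these oppose, so the net change is 1.16 mm (segment shortens).

|ΔL| ≈ 1.16 mm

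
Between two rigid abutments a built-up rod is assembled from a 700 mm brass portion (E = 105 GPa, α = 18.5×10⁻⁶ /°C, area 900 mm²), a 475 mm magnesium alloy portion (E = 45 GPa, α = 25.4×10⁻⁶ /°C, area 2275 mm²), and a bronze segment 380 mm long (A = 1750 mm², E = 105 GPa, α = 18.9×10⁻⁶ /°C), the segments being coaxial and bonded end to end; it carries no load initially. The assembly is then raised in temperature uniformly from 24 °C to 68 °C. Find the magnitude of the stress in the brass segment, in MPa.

σ ≈ 112 MPa (compressive)

Free thermal expansion of the whole bar: Σ αᵢΔT Lᵢ = 18.5×10⁻⁶×44×700 + 25.4×10⁻⁶×44×475 + 18.9×10⁻⁶×44×380 = 1.417 mm.
Since the ends are fixed, an axial force P builds up, equal in every segment, with P · Σ Lᵢ/(AᵢEᵢ) = δ_free.
Σ Lᵢ/(AᵢEᵢ) = 700/(900×105×10³) + 475/(2275×45×10³) + 380/(1750×105×10³) = 1.412×10⁻⁵ mm/N.
P = 1.417 / 1.412×10⁻⁵ = 100400 N = 100.4 kN, compressive.
σ_{brass} = P / A = 100400 / 900 = 111.5 MPa.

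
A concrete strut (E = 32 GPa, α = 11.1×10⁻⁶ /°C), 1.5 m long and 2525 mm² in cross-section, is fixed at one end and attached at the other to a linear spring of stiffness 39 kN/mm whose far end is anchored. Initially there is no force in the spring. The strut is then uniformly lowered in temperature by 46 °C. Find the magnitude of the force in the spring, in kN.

P ≈ 17.3 kN

If the spring were absent the strut would shorten by αΔT L = 11.1×10⁻⁶ × 46 × 1500 = 0.7659 mm.
Let P be the tensile force in the spring. The strut extends elastically by PL/(AE) and the spring stretches by P/k; together these equal δ_free.
So P = δ_free / [L/(AE) + 1/k] = 0.7659 / [ 1500/(2525×32×10³) + 1/(39×10³) ].
P = 0.7659 / 4.421×10⁻⁵ = 17330 N.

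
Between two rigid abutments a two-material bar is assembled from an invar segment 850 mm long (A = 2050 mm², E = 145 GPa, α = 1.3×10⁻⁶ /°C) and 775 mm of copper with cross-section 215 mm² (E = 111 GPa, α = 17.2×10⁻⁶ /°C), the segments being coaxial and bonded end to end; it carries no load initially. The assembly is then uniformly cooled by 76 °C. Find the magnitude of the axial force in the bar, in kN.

P ≈ 31 kN (tensile)

Free thermal contraction of the whole bar: Σ αᵢΔT Lᵢ = 1.3×10⁻⁶×76×850 + 17.2×10⁻⁶×76×775 = 1.097 mm.
The rigid supports impose zero overall length change; the single axial force P common to all segments must satisfy P Σ Lᵢ/(AᵢEᵢ) = δ_free.
The series flexibility is Σ Lᵢ/(AᵢEᵢ) = 850/(2050×145×10³) + 775/(215×111×10³) = 3.533×10⁻⁵ mm/N.
So P = 1.097 / 3.533×10⁻⁵ = 31.05 kN, tensile.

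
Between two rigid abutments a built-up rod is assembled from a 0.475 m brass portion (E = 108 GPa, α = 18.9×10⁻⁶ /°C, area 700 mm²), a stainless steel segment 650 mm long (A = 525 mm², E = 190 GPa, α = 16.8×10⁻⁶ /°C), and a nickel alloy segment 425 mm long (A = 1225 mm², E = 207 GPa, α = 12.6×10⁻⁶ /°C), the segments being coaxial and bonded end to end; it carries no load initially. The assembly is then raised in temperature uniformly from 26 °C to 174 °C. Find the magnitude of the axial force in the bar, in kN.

With the walls removed the bar would change length by δ_free = Σ αᵢΔT Lᵢ = 18.9×10⁻⁶×148×475 + 16.8×10⁻⁶×148×650 + 12.6×10⁻⁶×148×425 = 3.737 mm.
The rigid supports impose zero overall length change; the single axial force P common to all segments must satisfy P Σ Lᵢ/(AᵢEᵢ) = δ_free.
Σ Lᵢ/(AᵢEᵢ) = 475/(700×108×10³) + 650/(525×190×10³) + 425/(1225×207×10³) = 1.448×10⁻⁵ mm/N.
P = 3.737 / 1.448×10⁻⁵ = 258200 N = 258.2 kN, compressive.

P ≈ 258 kN (compressive)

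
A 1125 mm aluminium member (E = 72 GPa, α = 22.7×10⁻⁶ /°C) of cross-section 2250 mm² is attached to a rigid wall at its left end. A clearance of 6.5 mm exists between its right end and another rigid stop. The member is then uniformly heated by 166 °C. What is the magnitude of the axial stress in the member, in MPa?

Unrestrained expansion: δ_free = αΔT L = 22.7×10⁻⁶ × 166 × 1125 = 4.239 mm.
This is smaller than the 6.5 mm clearance, so the member expands freely without reaching the stop — the stress is zero.

σ ≈ 0 MPa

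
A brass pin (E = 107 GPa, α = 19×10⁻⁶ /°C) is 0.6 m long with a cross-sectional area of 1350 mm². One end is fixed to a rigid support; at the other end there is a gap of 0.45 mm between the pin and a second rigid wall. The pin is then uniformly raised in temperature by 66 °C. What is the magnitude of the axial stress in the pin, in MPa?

σ ≈ 53.9 MPa (compressive)

Free thermal elongation = αΔT L = 19×10⁻⁶ × 66 × 600 = 0.7524 mm.
This exceeds the 0.45 mm gap, so the wall pushes back. The portion of expansion that must be recovered elastically is δ_free − gap = 0.7524 − 0.45 = 0.3024 mm.
That suppressed elongation corresponds to σ = E·Δ/L = 107×10³ × 0.3024/600 = 53.93 MPa.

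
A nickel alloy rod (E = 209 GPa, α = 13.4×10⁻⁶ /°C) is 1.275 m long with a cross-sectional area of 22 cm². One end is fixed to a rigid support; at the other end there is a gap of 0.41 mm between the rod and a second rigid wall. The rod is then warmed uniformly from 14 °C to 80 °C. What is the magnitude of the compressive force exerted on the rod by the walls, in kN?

Free thermal elongation = αΔT L = 13.4×10⁻⁶ × 66 × 1275 = 1.128 mm.
This exceeds the 0.41 mm gap, so the wall pushes back. The portion of expansion that must be recovered elastically is δ_free − gap = 1.128 − 0.41 = 0.7176 mm.
That suppressed elongation corresponds to σ = E·Δ/L = 209×10³ × 0.7176/1275 = 117.6 MPa.
P = σA = 117.6 × 2200 = 258.8 kN.

P ≈ 259 kN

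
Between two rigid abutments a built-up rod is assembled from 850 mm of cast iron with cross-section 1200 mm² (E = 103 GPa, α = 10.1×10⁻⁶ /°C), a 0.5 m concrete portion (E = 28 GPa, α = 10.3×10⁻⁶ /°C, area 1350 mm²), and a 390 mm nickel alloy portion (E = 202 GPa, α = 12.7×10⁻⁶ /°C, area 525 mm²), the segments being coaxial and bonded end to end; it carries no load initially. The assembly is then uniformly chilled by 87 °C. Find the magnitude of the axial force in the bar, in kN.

P ≈ 68.4 kN (tensile)

Free thermal contraction of the whole bar: Σ αᵢΔT Lᵢ = 10.1×10⁻⁶×87×850 + 10.3×10⁻⁶×87×500 + 12.7×10⁻⁶×87×390 = 1.626 mm.
Since the ends are fixed, an axial force P builds up, equal in every segment, with P · Σ Lᵢ/(AᵢEᵢ) = δ_free.
The series flexibility is Σ Lᵢ/(AᵢEᵢ) = 850/(1200×103×10³) + 500/(1350×28×10³) + 390/(525×202×10³) = 2.378×10⁻⁵ mm/N.
Hence P = δ_free / Σ(L/AE) = 1.626/2.378×10⁻⁵ = 68.36 kN (tensile).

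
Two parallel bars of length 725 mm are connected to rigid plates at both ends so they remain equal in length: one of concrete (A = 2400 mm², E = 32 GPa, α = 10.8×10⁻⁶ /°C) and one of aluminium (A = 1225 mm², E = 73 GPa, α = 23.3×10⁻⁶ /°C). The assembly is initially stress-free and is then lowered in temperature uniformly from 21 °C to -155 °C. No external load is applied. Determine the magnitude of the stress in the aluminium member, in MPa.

σ ≈ 74.2 MPa (tensile)

The aluminium has the larger α, so on cooling it would change length more than the concrete if both were free. The rigid plates force a common final length, so the aluminium is put into tension and the concrete into compression, with equal and opposite forces P (no external load).
Setting the final lengths equal and cancelling L: (α₁ − α₂)ΔT = P/(A₁E₁) + P/(A₂E₂).
|α₁ − α₂|·ΔT = 12.5×10⁻⁶ × 176 = 0.0022.
1/(A₁E₁) + 1/(A₂E₂) = 1/(2400×32×10³) + 1/(1225×73×10³) = 2.42×10⁻⁸ N⁻¹.
P = 0.0022 / 2.42×10⁻⁸ = 90900 N = 90.9 kN.
σ_{aluminium} = P/A₂ = 90900/1225 = 74.2 MPa, tensile.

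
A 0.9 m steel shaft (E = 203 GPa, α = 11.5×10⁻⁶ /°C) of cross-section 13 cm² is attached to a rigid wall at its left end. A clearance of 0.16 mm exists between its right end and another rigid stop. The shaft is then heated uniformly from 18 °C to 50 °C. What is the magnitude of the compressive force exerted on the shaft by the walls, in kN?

If the wall were absent the shaft would grow by αΔT L = 11.5×10⁻⁶ × 32 × 900 = 0.3312 mm.
The gap closes (δ_free > 0.16 mm) and the wall then resists a further 0.3312 − 0.16 = 0.1712 mm of expansion.
Compatibility: PL/(AE) = 0.1712 mm, so σ = P/A = E × (0.1712/900) = 38.62 MPa.
Force on the wall = σA = 38.62 × 1300 mm² = 50.2 kN.

P ≈ 50.2 kN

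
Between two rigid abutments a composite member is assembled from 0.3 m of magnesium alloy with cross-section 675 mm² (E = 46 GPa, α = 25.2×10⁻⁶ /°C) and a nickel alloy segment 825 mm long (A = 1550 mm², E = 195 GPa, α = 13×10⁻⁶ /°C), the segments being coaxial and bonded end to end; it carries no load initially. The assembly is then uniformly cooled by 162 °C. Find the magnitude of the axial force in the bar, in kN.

If the supports were absent, the total length change would be Σ αᵢΔT Lᵢ = 25.2×10⁻⁶×162×300 + 13×10⁻⁶×162×825 = 2.962 mm.
Since the ends are fixed, an axial force P builds up, equal in every segment, with P · Σ Lᵢ/(AᵢEᵢ) = δ_free.
The series flexibility is Σ Lᵢ/(AᵢEᵢ) = 300/(675×46×10³) + 825/(1550×195×10³) = 1.239×10⁻⁵ mm/N.
Hence P = δ_free / Σ(L/AE) = 2.962/1.239×10⁻⁵ = 239.1 kN (tensile).

P ≈ 239 kN (tensile)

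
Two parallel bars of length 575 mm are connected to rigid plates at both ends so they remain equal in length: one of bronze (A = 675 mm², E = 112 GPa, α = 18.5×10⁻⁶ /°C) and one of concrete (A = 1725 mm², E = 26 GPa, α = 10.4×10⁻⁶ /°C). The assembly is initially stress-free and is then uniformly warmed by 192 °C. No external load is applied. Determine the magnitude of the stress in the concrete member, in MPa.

Equilibrium of a rigid end plate with no external load gives equal and opposite internal forces ±P in the two members. Since α_{bronze} > α_{concrete}, heating drives the bronze into compression and the concrete into tension.
Setting the final lengths equal and cancelling L: (α₁ − α₂)ΔT = P/(A₁E₁) + P/(A₂E₂).
|α₁ − α₂|·ΔT = 8.1×10⁻⁶ × 192 = 0.001555.
1/(A₁E₁) + 1/(A₂E₂) = 1/(675×112×10³) + 1/(1725×26×10³) = 3.552×10⁻⁸ N⁻¹.
So P = 0.001555 / 3.552×10⁻⁸ = 43.78 kN.
σ_{concrete} = P/A₂ = 43780/1725 = 25.38 MPa, tensile.

σ ≈ 25.4 MPa (tensile)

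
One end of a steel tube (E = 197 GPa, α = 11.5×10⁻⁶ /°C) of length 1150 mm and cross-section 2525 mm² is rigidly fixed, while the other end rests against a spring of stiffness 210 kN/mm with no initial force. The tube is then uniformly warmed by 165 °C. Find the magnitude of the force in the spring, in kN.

If the spring were absent the tube would lengthen by αΔT L = 11.5×10⁻⁶ × 165 × 1150 = 2.182 mm.
With a force P in the spring, the elastic change of the tube is PL/(AE) and that of the spring is P/k; compatibility requires their sum to equal δ_free.
So P = δ_free / [L/(AE) + 1/k] = 2.182 / [ 1150/(2525×197×10³) + 1/(210×10³) ].
P = 2.182 / 7.074×10⁻⁶ = 308500 N.

P ≈ 308 kN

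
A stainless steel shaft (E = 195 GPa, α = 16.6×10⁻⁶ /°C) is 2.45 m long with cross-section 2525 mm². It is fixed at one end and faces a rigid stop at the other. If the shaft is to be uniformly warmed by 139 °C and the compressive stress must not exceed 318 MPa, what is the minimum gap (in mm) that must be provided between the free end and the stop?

g ≈ 1.66 mm

With no wall the shaft would lengthen by αΔT L = 16.6×10⁻⁶ × 139 × 2450 = 5.653 mm.
A stress of 318 MPa corresponds to the wall pushing the shaft back by σL/E = 318×2450/(195×10³) = 3.995 mm.
So the gap has to take up the difference, g_min = δ_free − σL/E = 5.653 − 3.995 = 1.658 mm.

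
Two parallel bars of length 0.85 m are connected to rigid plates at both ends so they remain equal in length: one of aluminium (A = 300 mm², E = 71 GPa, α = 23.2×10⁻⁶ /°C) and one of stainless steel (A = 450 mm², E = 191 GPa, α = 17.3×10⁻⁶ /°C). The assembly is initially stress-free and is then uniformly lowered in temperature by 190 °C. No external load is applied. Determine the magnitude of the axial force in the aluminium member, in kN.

P ≈ 19.1 kN (tensile in the aluminium)

Equilibrium of a rigid end plate with no external load gives equal and opposite internal forces ±P in the two members. Since α_{aluminium} > α_{stainless steel}, cooling drives the aluminium into tension and the stainless steel into compression.
Compatibility of the two members (thermal + elastic change equal): (α₁ − α₂)ΔT = P·[1/(A₁E₁) + 1/(A₂E₂)].
|α₁ − α₂|·ΔT = 5.9×10⁻⁶ × 190 = 0.001121.
1/(A₁E₁) + 1/(A₂E₂) = 1/(300×71×10³) + 1/(450×191×10³) = 5.858×10⁻⁸ N⁻¹.
P = 0.001121 / 5.858×10⁻⁸ = 19140 N = 19.14 kN.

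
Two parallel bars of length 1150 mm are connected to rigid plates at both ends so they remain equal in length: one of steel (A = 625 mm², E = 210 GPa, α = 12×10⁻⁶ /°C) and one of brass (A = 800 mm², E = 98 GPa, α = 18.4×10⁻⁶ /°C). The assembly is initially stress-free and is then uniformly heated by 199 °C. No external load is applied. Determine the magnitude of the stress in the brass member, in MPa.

σ ≈ 78.1 MPa (compressive)

Both members must finish at the same length. With the larger α, the brass tends to over-expand; the plates restrain it, putting the brass in compression and the steel in tension. With no external load the two internal forces are equal and opposite, magnitude P.
Equating the net (thermal + elastic) strains gives |α₁ − α₂|·ΔT = P·[1/(A₁E₁) + 1/(A₂E₂)].
|α₁ − α₂|·ΔT = 6.4×10⁻⁶ × 199 = 0.001274.
1/(A₁E₁) + 1/(A₂E₂) = 1/(625×210×10³) + 1/(800×98×10³) = 2.037×10⁻⁸ N⁻¹.
P = 0.001274 / 2.037×10⁻⁸ = 62510 N = 62.51 kN.
σ_{brass} = P/A₂ = 62510/800 = 78.14 MPa, compressive.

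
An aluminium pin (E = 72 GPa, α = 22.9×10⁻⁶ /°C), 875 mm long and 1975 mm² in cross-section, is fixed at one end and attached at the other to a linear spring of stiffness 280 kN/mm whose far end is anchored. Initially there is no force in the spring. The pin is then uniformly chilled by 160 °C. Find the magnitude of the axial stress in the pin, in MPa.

If the spring were absent the pin would shorten by αΔT L = 22.9×10⁻⁶ × 160 × 875 = 3.206 mm.
Let P be the tensile force in the spring. The pin extends elastically by PL/(AE) and the spring stretches by P/k; together these equal δ_free.
So P = δ_free / [L/(AE) + 1/k] = 3.206 / [ 875/(1975×72×10³) + 1/(280×10³) ].
P = 3.206 / 9.725×10⁻⁶ = 329700 N.
σ = P/A = 329700/1975 = 166.9 MPa.

σ ≈ 167 MPa (tensile)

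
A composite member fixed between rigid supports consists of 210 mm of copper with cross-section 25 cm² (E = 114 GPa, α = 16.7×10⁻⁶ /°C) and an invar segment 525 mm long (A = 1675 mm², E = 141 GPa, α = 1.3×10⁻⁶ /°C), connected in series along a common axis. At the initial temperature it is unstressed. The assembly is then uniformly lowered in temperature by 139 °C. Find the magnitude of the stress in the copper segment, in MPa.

Free thermal contraction of the whole bar: Σ αᵢΔT Lᵢ = 16.7×10⁻⁶×139×210 + 1.3×10⁻⁶×139×525 = 0.5823 mm.
The rigid supports impose zero overall length change; the single axial force P common to all segments must satisfy P Σ Lᵢ/(AᵢEᵢ) = δ_free.
The series flexibility is Σ Lᵢ/(AᵢEᵢ) = 210/(2500×114×10³) + 525/(1675×141×10³) = 2.96×10⁻⁶ mm/N.
So P = 0.5823 / 2.96×10⁻⁶ = 196.8 kN, tensile.
σ_{copper} = P / A = 196800 / 2500 = 78.7 MPa.

σ ≈ 78.7 MPa (tensile)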